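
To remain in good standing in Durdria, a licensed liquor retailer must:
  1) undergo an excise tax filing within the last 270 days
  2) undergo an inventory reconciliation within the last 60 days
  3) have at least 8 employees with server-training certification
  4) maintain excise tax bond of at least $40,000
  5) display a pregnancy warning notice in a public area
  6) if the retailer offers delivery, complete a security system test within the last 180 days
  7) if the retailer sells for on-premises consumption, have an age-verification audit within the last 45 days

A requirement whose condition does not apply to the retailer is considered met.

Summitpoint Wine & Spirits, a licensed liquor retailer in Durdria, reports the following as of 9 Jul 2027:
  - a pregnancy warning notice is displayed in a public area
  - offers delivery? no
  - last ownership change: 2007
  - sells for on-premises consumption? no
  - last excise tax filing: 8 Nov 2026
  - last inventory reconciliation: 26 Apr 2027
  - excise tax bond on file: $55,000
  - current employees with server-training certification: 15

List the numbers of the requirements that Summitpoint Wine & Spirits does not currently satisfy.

1. excise tax filing 243 days ago vs limit 270 → met
2. inventory reconciliation 74 days ago vs limit 60 → not met
3. employees with server-training certification 15 ≥ 8 → met
4. excise tax bond $55,000 ≥ $40,000 → met
5. pregnancy warning notice present → met
6. condition 'offers delivery' does not hold → requirement n/a → met
7. condition 'sells for on-premises consumption' does not hold → requirement n/a → met
Not met: 2

2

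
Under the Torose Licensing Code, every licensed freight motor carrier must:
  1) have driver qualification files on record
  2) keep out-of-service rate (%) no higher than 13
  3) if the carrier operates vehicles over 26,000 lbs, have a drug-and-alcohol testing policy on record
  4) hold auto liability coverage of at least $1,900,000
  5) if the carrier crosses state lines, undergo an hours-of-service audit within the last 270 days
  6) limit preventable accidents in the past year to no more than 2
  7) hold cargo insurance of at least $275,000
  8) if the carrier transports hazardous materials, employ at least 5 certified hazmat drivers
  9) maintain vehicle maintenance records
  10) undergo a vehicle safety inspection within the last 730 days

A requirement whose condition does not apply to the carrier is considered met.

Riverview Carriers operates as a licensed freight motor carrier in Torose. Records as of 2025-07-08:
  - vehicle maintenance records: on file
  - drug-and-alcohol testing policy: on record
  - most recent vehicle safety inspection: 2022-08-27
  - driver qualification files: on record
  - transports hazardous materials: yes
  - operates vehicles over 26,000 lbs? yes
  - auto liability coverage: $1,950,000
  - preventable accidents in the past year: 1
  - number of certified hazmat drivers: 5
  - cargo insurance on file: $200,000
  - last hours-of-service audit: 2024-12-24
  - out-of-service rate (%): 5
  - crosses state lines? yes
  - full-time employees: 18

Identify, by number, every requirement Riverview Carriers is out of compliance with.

7, 10

1. driver qualification files present → met
2. out-of-service rate (%) 5 ≤ 13 → met
3. condition 'operates vehicles over 26,000 lbs' holds; drug-and-alcohol testing policy present → met
4. auto liability coverage $1,950,000 ≥ $1,900,000 → met
5. condition 'crosses state lines' holds; hours-of-service audit 196 days ago vs limit 270 → met
6. preventable accidents in the past year 1 ≤ 2 → met
7. cargo insurance $200,000 < $275,000 → not met
8. condition 'transports hazardous materials' holds; certified hazmat drivers 5 ≥ 5 → met
9. vehicle maintenance records present → met
10. vehicle safety inspection 1046 days ago vs limit 730 → not met
Not met: 7, 10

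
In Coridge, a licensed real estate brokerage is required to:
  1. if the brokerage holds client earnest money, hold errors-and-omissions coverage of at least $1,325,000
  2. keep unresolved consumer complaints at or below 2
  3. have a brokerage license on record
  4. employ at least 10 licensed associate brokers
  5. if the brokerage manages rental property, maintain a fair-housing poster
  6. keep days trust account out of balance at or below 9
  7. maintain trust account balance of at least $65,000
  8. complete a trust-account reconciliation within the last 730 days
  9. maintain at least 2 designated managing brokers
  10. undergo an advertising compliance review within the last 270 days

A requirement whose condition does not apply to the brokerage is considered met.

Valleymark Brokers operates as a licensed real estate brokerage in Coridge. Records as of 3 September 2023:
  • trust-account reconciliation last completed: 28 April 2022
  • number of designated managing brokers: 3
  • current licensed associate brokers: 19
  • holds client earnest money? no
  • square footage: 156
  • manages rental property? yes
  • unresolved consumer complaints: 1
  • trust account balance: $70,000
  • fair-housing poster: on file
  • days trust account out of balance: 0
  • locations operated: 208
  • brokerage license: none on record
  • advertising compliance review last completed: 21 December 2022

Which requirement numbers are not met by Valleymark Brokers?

3

1. condition 'holds client earnest money' does not hold → requirement n/a → met
2. unresolved consumer complaints 1 ≤ 2 → met
3. brokerage license absent → not met
4. licensed associate brokers 19 ≥ 10 → met
5. condition 'manages rental property' holds; fair-housing poster present → met
6. days trust account out of balance 0 ≤ 9 → met
7. trust account balance $70,000 ≥ $65,000 → met
8. trust-account reconciliation 493 days ago vs limit 730 → met
9. designated managing brokers 3 ≥ 2 → met
10. advertising compliance review 256 days ago vs limit 270 → met
Not met: 3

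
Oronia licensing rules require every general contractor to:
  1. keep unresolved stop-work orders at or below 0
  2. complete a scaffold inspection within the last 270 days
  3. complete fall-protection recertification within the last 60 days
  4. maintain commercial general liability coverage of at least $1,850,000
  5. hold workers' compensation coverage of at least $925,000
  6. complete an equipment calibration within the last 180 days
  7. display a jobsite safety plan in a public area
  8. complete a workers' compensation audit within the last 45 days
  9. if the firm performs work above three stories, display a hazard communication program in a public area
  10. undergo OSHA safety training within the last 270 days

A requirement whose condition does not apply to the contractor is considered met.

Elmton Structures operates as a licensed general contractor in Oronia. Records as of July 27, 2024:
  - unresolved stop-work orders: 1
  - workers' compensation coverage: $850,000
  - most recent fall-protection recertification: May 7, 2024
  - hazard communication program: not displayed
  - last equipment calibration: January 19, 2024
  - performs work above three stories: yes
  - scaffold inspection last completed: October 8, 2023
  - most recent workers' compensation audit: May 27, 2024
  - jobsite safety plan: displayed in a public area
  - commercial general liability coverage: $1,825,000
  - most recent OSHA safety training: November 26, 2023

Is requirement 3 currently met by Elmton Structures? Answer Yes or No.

3. fall-protection recertification 81 days ago vs limit 60 → not met

No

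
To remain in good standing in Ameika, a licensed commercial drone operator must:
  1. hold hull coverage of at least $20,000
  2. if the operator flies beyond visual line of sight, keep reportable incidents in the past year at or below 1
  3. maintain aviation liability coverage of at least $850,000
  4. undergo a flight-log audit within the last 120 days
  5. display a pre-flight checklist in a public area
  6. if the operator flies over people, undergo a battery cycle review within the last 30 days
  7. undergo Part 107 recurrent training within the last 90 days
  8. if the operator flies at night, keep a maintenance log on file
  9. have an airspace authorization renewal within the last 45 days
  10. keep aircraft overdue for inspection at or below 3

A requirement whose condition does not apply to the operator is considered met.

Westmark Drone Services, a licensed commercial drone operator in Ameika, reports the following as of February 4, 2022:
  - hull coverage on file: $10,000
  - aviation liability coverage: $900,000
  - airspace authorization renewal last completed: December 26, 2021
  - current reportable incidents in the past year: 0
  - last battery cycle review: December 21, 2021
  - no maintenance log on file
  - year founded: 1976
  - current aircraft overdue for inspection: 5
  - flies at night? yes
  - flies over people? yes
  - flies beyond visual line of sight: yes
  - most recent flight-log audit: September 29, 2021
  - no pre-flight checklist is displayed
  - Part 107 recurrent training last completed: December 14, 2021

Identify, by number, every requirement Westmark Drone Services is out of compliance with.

1. hull coverage $10,000 < $20,000 → not met
2. condition 'flies beyond visual line of sight' holds; reportable incidents in the past year 0 ≤ 1 → met
3. aviation liability coverage $900,000 ≥ $850,000 → met
4. flight-log audit 128 days ago vs limit 120 → not met
5. pre-flight checklist absent → not met
6. condition 'flies over people' holds; battery cycle review 45 days ago vs limit 30 → not met
7. Part 107 recurrent training 52 days ago vs limit 90 → met
8. condition 'flies at night' holds; maintenance log absent → not met
9. airspace authorization renewal 40 days ago vs limit 45 → met
10. aircraft overdue for inspection 5 > 3 → not met
Not met: 1, 4, 5, 6, 8, 10

1, 4, 5, 6, 8, 10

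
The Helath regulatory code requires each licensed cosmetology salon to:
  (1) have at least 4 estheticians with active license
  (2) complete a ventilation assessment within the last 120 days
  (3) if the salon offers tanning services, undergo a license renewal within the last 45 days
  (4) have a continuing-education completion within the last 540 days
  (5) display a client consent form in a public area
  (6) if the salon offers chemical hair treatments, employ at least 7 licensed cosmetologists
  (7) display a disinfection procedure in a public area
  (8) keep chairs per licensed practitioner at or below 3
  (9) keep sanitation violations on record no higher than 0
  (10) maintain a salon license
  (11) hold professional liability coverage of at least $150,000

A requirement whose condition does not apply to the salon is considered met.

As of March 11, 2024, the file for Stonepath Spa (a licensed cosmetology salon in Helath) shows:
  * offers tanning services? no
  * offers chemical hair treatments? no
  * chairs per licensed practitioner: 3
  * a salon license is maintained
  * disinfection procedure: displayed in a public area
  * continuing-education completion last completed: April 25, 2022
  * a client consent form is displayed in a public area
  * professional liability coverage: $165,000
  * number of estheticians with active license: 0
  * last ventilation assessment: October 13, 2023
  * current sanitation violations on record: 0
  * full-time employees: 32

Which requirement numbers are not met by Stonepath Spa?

1, 2, 4

1. estheticians with active license 0 < 4 → not met
2. ventilation assessment 150 days ago vs limit 120 → not met
3. condition 'offers tanning services' does not hold → requirement n/a → met
4. continuing-education completion 686 days ago vs limit 540 → not met
5. client consent form present → met
6. condition 'offers chemical hair treatments' does not hold → requirement n/a → met
7. disinfection procedure present → met
8. chairs per licensed practitioner 3 ≤ 3 → met
9. sanitation violations on record 0 ≤ 0 → met
10. salon license present → met
11. professional liability coverage $165,000 ≥ $150,000 → met
Not met: 1, 2, 4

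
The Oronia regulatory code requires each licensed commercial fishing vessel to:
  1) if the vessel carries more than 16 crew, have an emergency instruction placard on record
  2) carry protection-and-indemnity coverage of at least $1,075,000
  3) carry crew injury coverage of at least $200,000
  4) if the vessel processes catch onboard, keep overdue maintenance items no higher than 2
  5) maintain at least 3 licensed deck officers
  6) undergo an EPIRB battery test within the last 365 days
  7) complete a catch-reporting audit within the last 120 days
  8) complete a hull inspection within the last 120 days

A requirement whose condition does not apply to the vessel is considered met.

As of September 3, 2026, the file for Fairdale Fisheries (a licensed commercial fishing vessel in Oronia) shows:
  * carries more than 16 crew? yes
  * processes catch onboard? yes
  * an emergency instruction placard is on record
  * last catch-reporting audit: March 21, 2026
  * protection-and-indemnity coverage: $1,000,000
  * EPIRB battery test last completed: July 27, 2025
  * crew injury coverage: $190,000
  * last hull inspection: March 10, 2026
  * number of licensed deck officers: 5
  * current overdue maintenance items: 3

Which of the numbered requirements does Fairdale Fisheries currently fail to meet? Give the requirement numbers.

1. condition 'carries more than 16 crew' holds; emergency instruction placard present → met
2. protection-and-indemnity coverage $1,000,000 < $1,075,000 → not met
3. crew injury coverage $190,000 < $200,000 → not met
4. condition 'processes catch onboard' holds; overdue maintenance items 3 > 2 → not met
5. licensed deck officers 5 ≥ 3 → met
6. EPIRB battery test 403 days ago vs limit 365 → not met
7. catch-reporting audit 166 days ago vs limit 120 → not met
8. hull inspection 177 days ago vs limit 120 → not met
Not met: 2, 3, 4, 6, 7, 8

2, 3, 4, 6, 7, 8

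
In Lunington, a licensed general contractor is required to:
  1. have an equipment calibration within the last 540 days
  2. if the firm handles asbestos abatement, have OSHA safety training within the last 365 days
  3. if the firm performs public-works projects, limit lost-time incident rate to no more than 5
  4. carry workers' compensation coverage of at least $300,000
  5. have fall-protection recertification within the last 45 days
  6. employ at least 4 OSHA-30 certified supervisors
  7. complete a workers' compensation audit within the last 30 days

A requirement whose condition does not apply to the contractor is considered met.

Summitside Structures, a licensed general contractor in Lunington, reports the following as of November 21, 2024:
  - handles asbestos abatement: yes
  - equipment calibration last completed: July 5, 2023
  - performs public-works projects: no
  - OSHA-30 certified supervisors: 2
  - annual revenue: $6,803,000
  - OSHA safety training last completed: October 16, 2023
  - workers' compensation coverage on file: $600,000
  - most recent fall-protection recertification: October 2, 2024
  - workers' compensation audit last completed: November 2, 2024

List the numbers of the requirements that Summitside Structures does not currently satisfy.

1. equipment calibration 505 days ago vs limit 540 → met
2. condition 'handles asbestos abatement' holds; OSHA safety training 402 days ago vs limit 365 → not met
3. condition 'performs public-works projects' does not hold → requirement n/a → met
4. workers' compensation coverage $600,000 ≥ $300,000 → met
5. fall-protection recertification 50 days ago vs limit 45 → not met
6. OSHA-30 certified supervisors 2 < 4 → not met
7. workers' compensation audit 19 days ago vs limit 30 → met
Not met: 2, 5, 6

2, 5, 6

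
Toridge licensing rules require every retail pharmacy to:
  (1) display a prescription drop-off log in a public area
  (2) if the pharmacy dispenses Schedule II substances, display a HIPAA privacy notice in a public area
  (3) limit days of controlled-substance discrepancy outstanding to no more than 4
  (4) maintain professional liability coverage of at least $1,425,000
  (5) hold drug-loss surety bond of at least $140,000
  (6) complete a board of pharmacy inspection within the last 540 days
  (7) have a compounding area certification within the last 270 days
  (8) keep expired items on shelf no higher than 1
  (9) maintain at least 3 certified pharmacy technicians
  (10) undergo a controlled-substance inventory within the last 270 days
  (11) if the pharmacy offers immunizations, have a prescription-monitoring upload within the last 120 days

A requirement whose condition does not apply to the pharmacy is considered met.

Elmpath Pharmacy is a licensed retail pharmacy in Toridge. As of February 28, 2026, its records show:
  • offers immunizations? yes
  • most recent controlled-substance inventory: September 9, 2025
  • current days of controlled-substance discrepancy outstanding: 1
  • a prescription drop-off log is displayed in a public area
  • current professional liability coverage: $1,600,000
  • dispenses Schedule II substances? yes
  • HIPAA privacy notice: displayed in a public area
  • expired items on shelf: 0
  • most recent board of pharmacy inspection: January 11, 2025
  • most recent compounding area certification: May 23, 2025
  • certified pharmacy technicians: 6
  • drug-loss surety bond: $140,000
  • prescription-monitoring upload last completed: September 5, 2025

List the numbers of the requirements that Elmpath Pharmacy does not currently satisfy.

1. prescription drop-off log present → met
2. condition 'dispenses Schedule II substances' holds; HIPAA privacy notice present → met
3. days of controlled-substance discrepancy outstanding 1 ≤ 4 → met
4. professional liability coverage $1,600,000 ≥ $1,425,000 → met
5. drug-loss surety bond $140,000 ≥ $140,000 → met
6. board of pharmacy inspection 413 days ago vs limit 540 → met
7. compounding area certification 281 days ago vs limit 270 → not met
8. expired items on shelf 0 ≤ 1 → met
9. certified pharmacy technicians 6 ≥ 3 → met
10. controlled-substance inventory 172 days ago vs limit 270 → met
11. condition 'offers immunizations' holds; prescription-monitoring upload 176 days ago vs limit 120 → not met
Not met: 7, 11

7, 11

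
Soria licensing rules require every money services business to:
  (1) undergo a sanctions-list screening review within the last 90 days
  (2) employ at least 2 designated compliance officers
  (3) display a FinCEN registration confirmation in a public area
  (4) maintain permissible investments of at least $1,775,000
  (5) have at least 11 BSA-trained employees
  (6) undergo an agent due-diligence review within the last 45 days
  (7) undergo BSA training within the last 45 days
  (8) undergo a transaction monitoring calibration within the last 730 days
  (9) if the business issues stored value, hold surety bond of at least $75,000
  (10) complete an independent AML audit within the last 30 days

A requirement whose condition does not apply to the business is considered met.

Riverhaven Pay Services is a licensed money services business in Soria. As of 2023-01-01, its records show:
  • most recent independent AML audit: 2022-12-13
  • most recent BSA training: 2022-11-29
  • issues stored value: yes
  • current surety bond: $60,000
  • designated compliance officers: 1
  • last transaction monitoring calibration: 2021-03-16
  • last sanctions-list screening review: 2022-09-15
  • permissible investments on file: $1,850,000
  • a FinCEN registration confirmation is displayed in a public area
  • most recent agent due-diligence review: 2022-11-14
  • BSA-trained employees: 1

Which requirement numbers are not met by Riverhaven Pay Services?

1. sanctions-list screening review 108 days ago vs limit 90 → not met
2. designated compliance officers 1 < 2 → not met
3. FinCEN registration confirmation present → met
4. permissible investments $1,850,000 ≥ $1,775,000 → met
5. BSA-trained employees 1 < 11 → not met
6. agent due-diligence review 48 days ago vs limit 45 → not met
7. BSA training 33 days ago vs limit 45 → met
8. transaction monitoring calibration 656 days ago vs limit 730 → met
9. condition 'issues stored value' holds; surety bond $60,000 < $75,000 → not met
10. independent AML audit 19 days ago vs limit 30 → met
Not met: 1, 2, 5, 6, 9

1, 2, 5, 6, 9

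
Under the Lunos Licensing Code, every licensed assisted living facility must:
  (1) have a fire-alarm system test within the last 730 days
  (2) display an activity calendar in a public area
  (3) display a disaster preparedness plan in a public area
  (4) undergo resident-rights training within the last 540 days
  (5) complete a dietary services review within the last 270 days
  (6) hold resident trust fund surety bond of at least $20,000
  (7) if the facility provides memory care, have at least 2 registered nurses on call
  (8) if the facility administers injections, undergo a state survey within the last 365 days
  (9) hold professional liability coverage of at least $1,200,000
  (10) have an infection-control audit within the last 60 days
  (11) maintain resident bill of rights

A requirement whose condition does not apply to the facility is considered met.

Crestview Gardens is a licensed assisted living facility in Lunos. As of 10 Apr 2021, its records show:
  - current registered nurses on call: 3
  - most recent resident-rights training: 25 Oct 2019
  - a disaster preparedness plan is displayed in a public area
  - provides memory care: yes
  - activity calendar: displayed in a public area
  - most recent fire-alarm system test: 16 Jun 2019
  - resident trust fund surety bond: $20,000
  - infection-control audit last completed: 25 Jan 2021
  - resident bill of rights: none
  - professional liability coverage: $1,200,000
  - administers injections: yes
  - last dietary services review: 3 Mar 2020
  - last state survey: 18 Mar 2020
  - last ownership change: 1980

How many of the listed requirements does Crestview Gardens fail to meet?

1. fire-alarm system test 664 days ago vs limit 730 → met
2. activity calendar present → met
3. disaster preparedness plan present → met
4. resident-rights training 533 days ago vs limit 540 → met
5. dietary services review 403 days ago vs limit 270 → not met
6. resident trust fund surety bond $20,000 ≥ $20,000 → met
7. condition 'provides memory care' holds; registered nurses on call 3 ≥ 2 → met
8. condition 'administers injections' holds; state survey 388 days ago vs limit 365 → not met
9. professional liability coverage $1,200,000 ≥ $1,200,000 → met
10. infection-control audit 75 days ago vs limit 60 → not met
11. resident bill of rights absent → not met
Not met: 4 of 11

4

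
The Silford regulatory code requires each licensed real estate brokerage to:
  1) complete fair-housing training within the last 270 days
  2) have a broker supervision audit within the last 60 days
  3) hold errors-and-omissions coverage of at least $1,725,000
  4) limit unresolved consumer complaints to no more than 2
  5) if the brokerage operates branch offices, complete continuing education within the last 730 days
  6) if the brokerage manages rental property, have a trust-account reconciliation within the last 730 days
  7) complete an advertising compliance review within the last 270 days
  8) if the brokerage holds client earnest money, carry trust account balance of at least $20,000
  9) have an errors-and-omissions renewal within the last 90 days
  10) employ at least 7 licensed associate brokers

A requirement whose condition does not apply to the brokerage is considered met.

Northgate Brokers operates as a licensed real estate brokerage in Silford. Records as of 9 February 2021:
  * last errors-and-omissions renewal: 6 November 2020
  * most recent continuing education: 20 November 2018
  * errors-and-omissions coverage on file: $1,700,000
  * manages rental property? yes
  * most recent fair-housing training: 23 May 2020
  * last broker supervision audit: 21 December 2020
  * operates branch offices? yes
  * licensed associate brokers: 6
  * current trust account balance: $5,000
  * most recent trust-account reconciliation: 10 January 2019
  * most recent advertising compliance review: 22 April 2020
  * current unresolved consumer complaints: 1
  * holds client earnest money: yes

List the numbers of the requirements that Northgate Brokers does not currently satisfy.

1. fair-housing training 262 days ago vs limit 270 → met
2. broker supervision audit 50 days ago vs limit 60 → met
3. errors-and-omissions coverage $1,700,000 < $1,725,000 → not met
4. unresolved consumer complaints 1 ≤ 2 → met
5. condition 'operates branch offices' holds; continuing education 812 days ago vs limit 730 → not met
6. condition 'manages rental property' holds; trust-account reconciliation 761 days ago vs limit 730 → not met
7. advertising compliance review 293 days ago vs limit 270 → not met
8. condition 'holds client earnest money' holds; trust account balance $5,000 < $20,000 → not met
9. errors-and-omissions renewal 95 days ago vs limit 90 → not met
10. licensed associate brokers 6 < 7 → not met
Not met: 3, 5, 6, 7, 8, 9, 10

3, 5, 6, 7, 8, 9, 10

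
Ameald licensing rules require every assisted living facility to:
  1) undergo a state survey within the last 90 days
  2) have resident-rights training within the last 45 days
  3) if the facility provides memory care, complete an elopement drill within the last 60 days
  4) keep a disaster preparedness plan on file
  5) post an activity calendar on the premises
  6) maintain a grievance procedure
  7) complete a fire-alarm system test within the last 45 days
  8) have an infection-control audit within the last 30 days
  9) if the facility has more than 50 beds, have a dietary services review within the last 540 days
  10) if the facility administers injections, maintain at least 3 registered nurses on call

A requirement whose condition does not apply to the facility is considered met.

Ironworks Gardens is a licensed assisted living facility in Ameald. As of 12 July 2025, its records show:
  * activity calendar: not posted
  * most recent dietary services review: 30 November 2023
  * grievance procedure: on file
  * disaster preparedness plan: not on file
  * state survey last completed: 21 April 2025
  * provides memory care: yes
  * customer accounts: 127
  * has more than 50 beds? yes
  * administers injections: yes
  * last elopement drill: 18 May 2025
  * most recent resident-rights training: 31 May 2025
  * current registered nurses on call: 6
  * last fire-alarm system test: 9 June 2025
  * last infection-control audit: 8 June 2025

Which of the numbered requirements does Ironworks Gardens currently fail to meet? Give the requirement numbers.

4, 5, 8, 9

1. state survey 82 days ago vs limit 90 → met
2. resident-rights training 42 days ago vs limit 45 → met
3. condition 'provides memory care' holds; elopement drill 55 days ago vs limit 60 → met
4. disaster preparedness plan absent → not met
5. activity calendar absent → not met
6. grievance procedure present → met
7. fire-alarm system test 33 days ago vs limit 45 → met
8. infection-control audit 34 days ago vs limit 30 → not met
9. condition 'has more than 50 beds' holds; dietary services review 590 days ago vs limit 540 → not met
10. condition 'administers injections' holds; registered nurses on call 6 ≥ 3 → met
Not met: 4, 5, 8, 9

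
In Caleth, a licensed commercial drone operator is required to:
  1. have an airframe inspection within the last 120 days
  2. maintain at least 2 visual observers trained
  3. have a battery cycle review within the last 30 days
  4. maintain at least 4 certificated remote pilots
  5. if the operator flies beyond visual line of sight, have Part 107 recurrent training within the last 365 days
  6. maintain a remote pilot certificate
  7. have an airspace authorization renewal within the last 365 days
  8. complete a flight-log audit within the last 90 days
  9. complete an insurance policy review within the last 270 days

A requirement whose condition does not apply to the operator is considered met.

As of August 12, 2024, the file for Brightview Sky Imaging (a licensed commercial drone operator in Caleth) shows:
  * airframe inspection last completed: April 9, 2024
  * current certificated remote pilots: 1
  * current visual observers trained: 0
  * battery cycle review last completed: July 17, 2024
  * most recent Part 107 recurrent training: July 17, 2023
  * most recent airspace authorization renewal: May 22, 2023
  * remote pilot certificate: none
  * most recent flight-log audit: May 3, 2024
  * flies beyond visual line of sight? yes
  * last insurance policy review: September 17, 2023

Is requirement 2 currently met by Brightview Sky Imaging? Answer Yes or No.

2. visual observers trained 0 < 2 → not met

No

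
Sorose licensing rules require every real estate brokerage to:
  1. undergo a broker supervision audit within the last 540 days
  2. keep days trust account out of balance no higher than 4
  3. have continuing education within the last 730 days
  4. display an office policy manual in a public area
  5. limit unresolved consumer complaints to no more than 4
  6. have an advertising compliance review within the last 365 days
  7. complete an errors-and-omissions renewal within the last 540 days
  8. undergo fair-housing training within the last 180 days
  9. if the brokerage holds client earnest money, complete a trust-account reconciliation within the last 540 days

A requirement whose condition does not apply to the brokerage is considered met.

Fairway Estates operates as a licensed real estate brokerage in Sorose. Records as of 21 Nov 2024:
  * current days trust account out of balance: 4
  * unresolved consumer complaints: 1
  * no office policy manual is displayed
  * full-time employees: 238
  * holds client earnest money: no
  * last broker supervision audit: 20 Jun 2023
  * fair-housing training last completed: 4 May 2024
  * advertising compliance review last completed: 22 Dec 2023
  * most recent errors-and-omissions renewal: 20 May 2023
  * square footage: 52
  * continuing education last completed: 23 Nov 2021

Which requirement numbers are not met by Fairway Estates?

1. broker supervision audit 520 days ago vs limit 540 → met
2. days trust account out of balance 4 ≤ 4 → met
3. continuing education 1094 days ago vs limit 730 → not met
4. office policy manual absent → not met
5. unresolved consumer complaints 1 ≤ 4 → met
6. advertising compliance review 335 days ago vs limit 365 → met
7. errors-and-omissions renewal 551 days ago vs limit 540 → not met
8. fair-housing training 201 days ago vs limit 180 → not met
9. condition 'holds client earnest money' does not hold → requirement n/a → met
Not met: 3, 4, 7, 8

3, 4, 7, 8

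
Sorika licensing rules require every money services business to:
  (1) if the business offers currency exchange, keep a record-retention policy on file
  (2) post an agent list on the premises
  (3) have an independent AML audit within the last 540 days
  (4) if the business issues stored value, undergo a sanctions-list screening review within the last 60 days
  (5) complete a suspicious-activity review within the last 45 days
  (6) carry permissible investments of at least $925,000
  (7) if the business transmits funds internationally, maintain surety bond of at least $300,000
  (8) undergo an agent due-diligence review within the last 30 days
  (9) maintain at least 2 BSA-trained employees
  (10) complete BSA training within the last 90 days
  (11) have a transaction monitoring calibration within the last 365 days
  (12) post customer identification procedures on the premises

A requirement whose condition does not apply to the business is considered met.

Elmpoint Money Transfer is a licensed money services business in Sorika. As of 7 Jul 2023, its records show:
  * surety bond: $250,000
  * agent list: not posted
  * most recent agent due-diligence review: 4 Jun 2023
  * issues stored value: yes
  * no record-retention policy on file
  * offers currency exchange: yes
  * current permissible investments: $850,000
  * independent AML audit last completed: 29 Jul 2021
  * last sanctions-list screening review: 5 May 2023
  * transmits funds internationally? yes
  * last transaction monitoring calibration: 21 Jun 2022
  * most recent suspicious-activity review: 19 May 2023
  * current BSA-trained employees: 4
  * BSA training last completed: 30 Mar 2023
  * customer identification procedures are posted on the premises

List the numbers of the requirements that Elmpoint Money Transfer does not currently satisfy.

1. condition 'offers currency exchange' holds; record-retention policy absent → not met
2. agent list absent → not met
3. independent AML audit 708 days ago vs limit 540 → not met
4. condition 'issues stored value' holds; sanctions-list screening review 63 days ago vs limit 60 → not met
5. suspicious-activity review 49 days ago vs limit 45 → not met
6. permissible investments $850,000 < $925,000 → not met
7. condition 'transmits funds internationally' holds; surety bond $250,000 < $300,000 → not met
8. agent due-diligence review 33 days ago vs limit 30 → not met
9. BSA-trained employees 4 ≥ 2 → met
10. BSA training 99 days ago vs limit 90 → not met
11. transaction monitoring calibration 381 days ago vs limit 365 → not met
12. customer identification procedures present → met
Not met: 1, 2, 3, 4, 5, 6, 7, 8, 10, 11

1, 2, 3, 4, 5, 6, 7, 8, 10, 11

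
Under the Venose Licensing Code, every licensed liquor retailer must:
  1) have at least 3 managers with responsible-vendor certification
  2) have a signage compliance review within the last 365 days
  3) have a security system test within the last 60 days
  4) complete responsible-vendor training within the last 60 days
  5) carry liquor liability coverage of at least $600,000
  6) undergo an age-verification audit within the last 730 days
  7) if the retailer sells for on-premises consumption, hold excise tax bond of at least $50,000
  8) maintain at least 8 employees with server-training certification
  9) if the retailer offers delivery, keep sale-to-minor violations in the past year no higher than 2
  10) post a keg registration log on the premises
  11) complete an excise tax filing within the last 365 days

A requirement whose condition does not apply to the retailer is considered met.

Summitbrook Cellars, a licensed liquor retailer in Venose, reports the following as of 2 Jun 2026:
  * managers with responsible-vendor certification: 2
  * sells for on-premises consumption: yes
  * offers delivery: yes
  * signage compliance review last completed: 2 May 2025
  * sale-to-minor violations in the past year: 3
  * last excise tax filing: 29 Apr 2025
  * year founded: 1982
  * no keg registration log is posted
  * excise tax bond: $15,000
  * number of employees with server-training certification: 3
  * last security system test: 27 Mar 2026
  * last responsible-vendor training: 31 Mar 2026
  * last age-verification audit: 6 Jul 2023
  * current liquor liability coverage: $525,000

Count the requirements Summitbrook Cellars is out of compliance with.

11

1. managers with responsible-vendor certification 2 < 3 → not met
2. signage compliance review 396 days ago vs limit 365 → not met
3. security system test 67 days ago vs limit 60 → not met
4. responsible-vendor training 63 days ago vs limit 60 → not met
5. liquor liability coverage $525,000 < $600,000 → not met
6. age-verification audit 1062 days ago vs limit 730 → not met
7. condition 'sells for on-premises consumption' holds; excise tax bond $15,000 < $50,000 → not met
8. employees with server-training certification 3 < 8 → not met
9. condition 'offers delivery' holds; sale-to-minor violations in the past year 3 > 2 → not met
10. keg registration log absent → not met
11. excise tax filing 399 days ago vs limit 365 → not met
Not met: 11 of 11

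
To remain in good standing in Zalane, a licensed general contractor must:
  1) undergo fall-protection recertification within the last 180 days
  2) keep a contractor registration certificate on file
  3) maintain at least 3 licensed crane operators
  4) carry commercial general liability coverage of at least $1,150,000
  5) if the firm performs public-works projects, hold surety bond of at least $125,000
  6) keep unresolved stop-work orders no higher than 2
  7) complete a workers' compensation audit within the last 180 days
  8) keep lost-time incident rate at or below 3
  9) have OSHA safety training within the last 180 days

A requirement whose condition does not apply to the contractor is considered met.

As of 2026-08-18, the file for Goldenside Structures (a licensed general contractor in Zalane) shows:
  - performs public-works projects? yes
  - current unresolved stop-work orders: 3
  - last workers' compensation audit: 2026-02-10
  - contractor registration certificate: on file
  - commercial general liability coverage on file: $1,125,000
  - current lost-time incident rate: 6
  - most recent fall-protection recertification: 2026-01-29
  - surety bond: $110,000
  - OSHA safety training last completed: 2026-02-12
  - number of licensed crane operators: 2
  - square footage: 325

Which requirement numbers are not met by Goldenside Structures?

1. fall-protection recertification 201 days ago vs limit 180 → not met
2. contractor registration certificate present → met
3. licensed crane operators 2 < 3 → not met
4. commercial general liability coverage $1,125,000 < $1,150,000 → not met
5. condition 'performs public-works projects' holds; surety bond $110,000 < $125,000 → not met
6. unresolved stop-work orders 3 > 2 → not met
7. workers' compensation audit 189 days ago vs limit 180 → not met
8. lost-time incident rate 6 > 3 → not met
9. OSHA safety training 187 days ago vs limit 180 → not met
Not met: 1, 3, 4, 5, 6, 7, 8, 9

1, 3, 4, 5, 6, 7, 8, 9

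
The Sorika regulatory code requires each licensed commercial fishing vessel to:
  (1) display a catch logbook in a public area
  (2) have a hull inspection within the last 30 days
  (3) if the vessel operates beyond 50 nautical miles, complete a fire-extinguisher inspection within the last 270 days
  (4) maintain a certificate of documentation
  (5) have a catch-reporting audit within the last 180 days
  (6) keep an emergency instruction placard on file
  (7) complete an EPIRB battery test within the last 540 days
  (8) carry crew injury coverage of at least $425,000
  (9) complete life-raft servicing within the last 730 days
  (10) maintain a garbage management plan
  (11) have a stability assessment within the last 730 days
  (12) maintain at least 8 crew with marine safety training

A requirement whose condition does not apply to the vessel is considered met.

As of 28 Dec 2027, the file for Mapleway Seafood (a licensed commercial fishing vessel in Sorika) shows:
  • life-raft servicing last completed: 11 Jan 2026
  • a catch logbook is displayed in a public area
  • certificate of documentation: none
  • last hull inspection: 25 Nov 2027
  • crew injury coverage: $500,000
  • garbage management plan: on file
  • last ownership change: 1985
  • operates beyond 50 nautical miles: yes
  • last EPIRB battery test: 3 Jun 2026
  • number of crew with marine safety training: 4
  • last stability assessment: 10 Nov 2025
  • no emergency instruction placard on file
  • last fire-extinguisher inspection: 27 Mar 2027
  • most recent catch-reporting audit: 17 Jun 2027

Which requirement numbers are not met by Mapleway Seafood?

1. catch logbook present → met
2. hull inspection 33 days ago vs limit 30 → not met
3. condition 'operates beyond 50 nautical miles' holds; fire-extinguisher inspection 276 days ago vs limit 270 → not met
4. certificate of documentation absent → not met
5. catch-reporting audit 194 days ago vs limit 180 → not met
6. emergency instruction placard absent → not met
7. EPIRB battery test 573 days ago vs limit 540 → not met
8. crew injury coverage $500,000 ≥ $425,000 → met
9. life-raft servicing 716 days ago vs limit 730 → met
10. garbage management plan present → met
11. stability assessment 778 days ago vs limit 730 → not met
12. crew with marine safety training 4 < 8 → not met
Not met: 2, 3, 4, 5, 6, 7, 11, 12

2, 3, 4, 5, 6, 7, 11, 12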